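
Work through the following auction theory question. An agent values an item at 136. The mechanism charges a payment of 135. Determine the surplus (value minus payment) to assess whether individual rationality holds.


Step 1: Surplus = value - payment = 136 - 135 = 1
Step 2: IR is satisfied (surplus >= 0)

1


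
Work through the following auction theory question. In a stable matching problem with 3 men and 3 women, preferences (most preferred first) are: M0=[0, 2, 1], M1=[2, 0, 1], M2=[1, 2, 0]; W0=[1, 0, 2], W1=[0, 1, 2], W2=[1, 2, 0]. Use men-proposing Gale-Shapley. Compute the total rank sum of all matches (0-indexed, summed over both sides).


Step 1: Run Gale-Shapley (men propose, women hold best offer):
  M0 proposes to W0; she accepts
  M1 proposes to W2; she accepts
  M2 proposes to W1; she accepts
Step 2: Final matching: W0-M0, W1-M2, W2-M1
Step 3: 0-indexed ranks (man's rank of his match, then woman's): 0 + 1 + 0 + 2 + 0 + 0
Step 4: Total rank sum = 3

3


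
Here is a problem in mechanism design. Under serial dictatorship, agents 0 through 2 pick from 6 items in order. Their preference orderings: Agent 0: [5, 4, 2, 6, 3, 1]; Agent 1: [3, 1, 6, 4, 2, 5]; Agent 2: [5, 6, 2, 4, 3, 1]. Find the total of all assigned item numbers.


Step 1: Agent 0 picks item 5
Step 2: Agent 1 picks item 3
Step 3: Agent 2 picks item 6
Step 4: Sum = 5 + 3 + 6 = 14

14


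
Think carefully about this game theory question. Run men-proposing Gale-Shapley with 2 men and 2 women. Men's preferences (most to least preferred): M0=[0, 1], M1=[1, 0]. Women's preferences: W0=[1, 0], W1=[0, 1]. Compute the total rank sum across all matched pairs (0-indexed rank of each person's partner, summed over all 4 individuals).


Step 1: Run Gale-Shapley (men propose, women hold best offer):
  M0 proposes to W0; she accepts
  M1 proposes to W1; she accepts
Step 2: Final matching: W0-M0, W1-M1
Step 3: 0-indexed ranks (man's rank of his match, then woman's): 0 + 1 + 0 + 1
Step 4: Total rank sum = 2

2


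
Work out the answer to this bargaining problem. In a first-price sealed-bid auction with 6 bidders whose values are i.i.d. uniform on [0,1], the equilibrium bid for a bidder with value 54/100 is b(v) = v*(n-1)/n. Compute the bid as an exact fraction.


Step 1: The symmetric BNE bidding function is b(v) = v * (n-1) / n
Step 2: Substitute v = 27/50 and n = 6
Step 3: b = 27/50 * 5/6
Step 4: b = 9/20

9/20


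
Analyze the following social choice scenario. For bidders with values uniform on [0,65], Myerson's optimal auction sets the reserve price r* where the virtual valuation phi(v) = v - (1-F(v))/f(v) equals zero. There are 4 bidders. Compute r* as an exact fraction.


Step 1: For U[0,65], F(v) = v/65 and f(v) = 1/65
Step 2: phi(v) = v - (1 - v/65)/(1/65) = v - (65 - v) = 2v - 65
Step 3: Set phi(r*) = 0: 2r* - 65 = 0
Step 4: r* = 65/2 (the number of bidders n = 4 does not enter)

65/2


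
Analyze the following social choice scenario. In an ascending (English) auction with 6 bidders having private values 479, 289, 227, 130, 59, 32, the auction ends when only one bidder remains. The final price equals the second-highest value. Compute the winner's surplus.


Step 1: Identify the highest value: 479
Step 2: Identify the second-highest value: 289
Step 3: The final price = second-highest value = 289
Step 4: Surplus = 479 - 289 = 190

190


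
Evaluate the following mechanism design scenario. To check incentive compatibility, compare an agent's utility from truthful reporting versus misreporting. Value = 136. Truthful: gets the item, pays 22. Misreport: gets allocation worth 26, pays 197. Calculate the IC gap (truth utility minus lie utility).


Step 1: U(truth) = value - payment = 136 - 22 = 114
Step 2: U(lie) = allocation - payment = 26 - 197 = -171
Step 3: IC gap = 114 - (-171) = 285

285


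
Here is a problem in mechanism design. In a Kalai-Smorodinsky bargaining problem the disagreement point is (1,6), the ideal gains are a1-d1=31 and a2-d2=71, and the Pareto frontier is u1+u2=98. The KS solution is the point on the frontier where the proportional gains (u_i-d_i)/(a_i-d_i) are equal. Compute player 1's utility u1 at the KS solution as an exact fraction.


Step 1: At the KS point, (u1-d1)/r1 = (u2-d2)/r2 = t and u1+u2 = 98
Step 2: u1 = d1 + r1*t and u2 = d2 + r2*t, so (d1 + r1*t) + (d2 + r2*t) = 98
Step 3: t = (98 - 1 - 6)/(31 + 71) = 91/102
Step 4: u1 = d1 + r1*t = 1 + 31 * 91/102 = 2923/102
Step 5: (Check: u2 = d2 + r2*t = 7073/102; u1+u2 = 2923/102 + 7073/102 = 98, on the frontier.)

2923/102


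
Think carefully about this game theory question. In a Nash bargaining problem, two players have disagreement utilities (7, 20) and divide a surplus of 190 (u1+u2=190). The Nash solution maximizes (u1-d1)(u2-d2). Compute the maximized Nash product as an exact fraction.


Step 1: The Nash solution splits surplus symmetrically above the disagreement point
Step 2: u1 = (total + d1 - d2)/2 = (190 + 7 - 20)/2 = 177/2
Step 3: u2 = (total - d1 + d2)/2 = (190 - 7 + 20)/2 = 203/2
Step 4: Nash product = (177/2 - 7) * (203/2 - 20)
Step 5: = 163/2 * 163/2 = 26569/4

26569/4


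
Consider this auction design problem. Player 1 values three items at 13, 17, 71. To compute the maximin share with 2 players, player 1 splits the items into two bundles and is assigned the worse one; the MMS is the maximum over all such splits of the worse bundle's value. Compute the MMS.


Step 1: Item values = 13, 17, 71
Step 2: Enumerate all 2-bundle partitions and take the smaller bundle:
  Partition 1: {13} vs {17,71} -> bundles 13, 88; min = 13
  Partition 2: {17} vs {13,71} -> bundles 17, 84; min = 17
  Partition 3: {71} vs {13,17} -> bundles 71, 30; min = 30
Step 3: MMS = max(13, 17, 30) = 30

30


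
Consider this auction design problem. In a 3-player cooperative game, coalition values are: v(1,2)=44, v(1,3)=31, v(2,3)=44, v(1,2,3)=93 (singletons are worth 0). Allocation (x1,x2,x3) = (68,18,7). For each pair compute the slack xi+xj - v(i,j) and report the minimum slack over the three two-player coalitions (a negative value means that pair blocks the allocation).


Step 1: Slack for coalition (1,2): x1+x2 - v12 = 86 - 44 = 42
Step 2: Slack for coalition (1,3): x1+x3 - v13 = 75 - 31 = 44
Step 3: Slack for coalition (2,3): x2+x3 - v23 = 25 - 44 = -19
Step 4: Minimum slack = min(42, 44, -19) = -19, attained by (2,3); coalition (2,3) can block (slack < 0), so the allocation is not in the core

-19


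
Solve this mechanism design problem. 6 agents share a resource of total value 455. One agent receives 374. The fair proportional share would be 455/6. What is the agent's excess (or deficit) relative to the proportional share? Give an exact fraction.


Step 1: Proportional share = 455/6
Step 2: Agent's actual allocation = 374
Step 3: Excess = 374 - 455/6 = 1789/6

1789/6


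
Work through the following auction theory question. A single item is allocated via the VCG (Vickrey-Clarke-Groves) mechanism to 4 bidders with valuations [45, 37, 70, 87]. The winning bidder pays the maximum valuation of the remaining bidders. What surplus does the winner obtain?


Step 1: The winner is the agent with the highest value: agent 3 with value 87
Step 2: Values of other agents: [45, 37, 70]
Step 3: VCG payment = max of others' values = 70
Step 4: Surplus = 87 - 70 = 17

17


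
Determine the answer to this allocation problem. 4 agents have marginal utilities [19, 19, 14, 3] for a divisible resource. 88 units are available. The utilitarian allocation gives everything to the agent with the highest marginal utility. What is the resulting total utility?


Step 1: The marginal utilities are [19, 19, 14, 3]
Step 2: The highest marginal utility is 19
Step 3: All 88 units go to that agent
Step 4: Total utility = 19 * 88 = 1672

1672


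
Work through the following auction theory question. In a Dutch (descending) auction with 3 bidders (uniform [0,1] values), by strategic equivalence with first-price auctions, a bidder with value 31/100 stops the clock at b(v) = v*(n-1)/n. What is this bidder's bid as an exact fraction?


Step 1: Dutch auctions are strategically equivalent to first-price auctions
Step 2: The equilibrium bid is b(v) = v*(n-1)/n
Step 3: b = 31/100 * 2/3
Step 4: b = 31/150

31/150


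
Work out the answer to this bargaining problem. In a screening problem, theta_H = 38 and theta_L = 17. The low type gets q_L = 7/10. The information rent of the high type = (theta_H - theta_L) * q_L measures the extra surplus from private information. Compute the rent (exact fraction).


Step 1: theta_H - theta_L = 38 - 17 = 21
Step 2: Information rent = (theta_H - theta_L) * q_L
Step 3: = 21 * 7/10
Step 4: = 147/10

147/10


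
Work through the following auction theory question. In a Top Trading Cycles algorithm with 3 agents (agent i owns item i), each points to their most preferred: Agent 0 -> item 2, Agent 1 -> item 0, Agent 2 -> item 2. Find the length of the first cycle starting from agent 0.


Step 1: Trace the pointer graph from agent 0: 0 -> 2 -> 2
Step 2: A cycle is detected when we revisit agent 2
Step 3: The cycle is: 2 -> 2
Step 4: Cycle length = 1

1


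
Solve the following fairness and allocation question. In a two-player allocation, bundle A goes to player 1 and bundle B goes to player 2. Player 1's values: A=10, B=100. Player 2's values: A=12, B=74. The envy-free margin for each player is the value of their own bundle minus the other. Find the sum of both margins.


Step 1: Player 1's margin = v1(A) - v1(B) = 10 - 100 = -90
Step 2: Player 2's margin = v2(B) - v2(A) = 74 - 12 = 62
Step 3: Total margin = -90 + 62 = -28

-28


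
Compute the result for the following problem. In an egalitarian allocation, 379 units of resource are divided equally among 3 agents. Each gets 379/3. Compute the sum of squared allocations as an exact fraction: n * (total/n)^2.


Step 1: Each agent's share = 379/3
Step 2: Square of each share = (379/3)^2 = 143641/9
Step 3: Sum of squares = 3 * 143641/9 = 143641/3

143641/3


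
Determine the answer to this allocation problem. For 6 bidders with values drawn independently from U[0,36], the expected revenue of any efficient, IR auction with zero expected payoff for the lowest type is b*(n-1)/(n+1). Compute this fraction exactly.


Step 1: By Revenue Equivalence, expected revenue = b*(n-1)/(n+1)
Step 2: Substituting n = 6, b = 36
Step 3: Revenue = 36*(6-1)/(6+1) = 36*5/7
Step 4: Revenue = 180/7

180/7


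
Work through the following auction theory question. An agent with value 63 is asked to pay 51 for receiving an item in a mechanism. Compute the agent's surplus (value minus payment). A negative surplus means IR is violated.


Step 1: Surplus = value - payment = 63 - 51 = 12
Step 2: IR is satisfied (surplus >= 0)

12


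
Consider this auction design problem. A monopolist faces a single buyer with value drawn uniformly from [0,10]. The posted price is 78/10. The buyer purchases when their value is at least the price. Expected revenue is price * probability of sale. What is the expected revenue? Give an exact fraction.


Step 1: Posted price r = 39/5, value support [0,10]
Step 2: P(v >= r) = (10 - 39/5)/10 = 11/50
Step 3: Expected revenue = r * P(v >= r) = 39/5 * 11/50
Step 4: Revenue = 429/250

429/250


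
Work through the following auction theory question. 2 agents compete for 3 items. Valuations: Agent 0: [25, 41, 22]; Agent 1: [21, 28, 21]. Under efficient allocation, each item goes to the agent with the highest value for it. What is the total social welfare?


Step 1: For each item, find the maximum value among all agents.
Step 2: Item 0 -> Agent 0 (value 25)
Step 3: Item 1 -> Agent 0 (value 41)
Step 4: Item 2 -> Agent 0 (value 22)
Step 5: Total welfare = 25 + 41 + 22 = 88

88


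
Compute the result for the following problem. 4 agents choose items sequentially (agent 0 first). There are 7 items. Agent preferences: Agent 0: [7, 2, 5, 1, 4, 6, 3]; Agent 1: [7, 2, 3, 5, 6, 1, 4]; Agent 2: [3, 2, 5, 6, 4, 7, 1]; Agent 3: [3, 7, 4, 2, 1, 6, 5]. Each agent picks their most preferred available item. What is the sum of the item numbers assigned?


Step 1: Agent 0 picks item 7
Step 2: Agent 1 picks item 2
Step 3: Agent 2 picks item 3
Step 4: Agent 3 picks item 4
Step 5: Sum = 7 + 2 + 3 + 4 = 16

16


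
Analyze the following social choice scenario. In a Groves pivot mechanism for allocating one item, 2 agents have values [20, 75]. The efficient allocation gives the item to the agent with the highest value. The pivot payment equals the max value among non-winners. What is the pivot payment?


Step 1: The efficient winner is agent 1 with value 75
Step 2: Other agents' values: [20]
Step 3: Pivot payment = max(others) = 20
Step 4: The winner pays 20

20


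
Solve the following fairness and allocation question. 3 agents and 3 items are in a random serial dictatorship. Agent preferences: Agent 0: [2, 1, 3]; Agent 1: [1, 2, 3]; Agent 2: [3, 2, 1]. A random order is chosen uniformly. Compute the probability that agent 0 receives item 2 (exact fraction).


Step 1: Agent 0 wants item 2
Step 2: There are 6 possible orderings of agents
Step 3: In 6 orderings, agent 0 gets item 2
Step 4: Probability = 6/6 = 1

1


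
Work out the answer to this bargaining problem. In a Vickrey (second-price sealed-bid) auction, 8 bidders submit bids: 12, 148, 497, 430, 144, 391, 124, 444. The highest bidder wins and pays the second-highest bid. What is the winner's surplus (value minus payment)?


Step 1: Sort bids in descending order: 497, 444, 430, 391, 148, 144, 124, 12
Step 2: The winning bid is the highest: 497
Step 3: The payment equals the second-highest bid: 444
Step 4: Surplus = winner's bid - payment = 497 - 444 = 53

53


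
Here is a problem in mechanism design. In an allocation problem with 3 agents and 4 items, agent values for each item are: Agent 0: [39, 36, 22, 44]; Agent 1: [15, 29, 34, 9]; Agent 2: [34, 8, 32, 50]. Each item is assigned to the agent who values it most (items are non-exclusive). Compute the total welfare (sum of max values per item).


Step 1: For each item, find the maximum value among all agents.
Step 2: Item 0 -> Agent 0 (value 39)
Step 3: Item 1 -> Agent 0 (value 36)
Step 4: Item 2 -> Agent 1 (value 34)
Step 5: Item 3 -> Agent 2 (value 50)
Step 6: Total welfare = 39 + 36 + 34 + 50 = 159

159


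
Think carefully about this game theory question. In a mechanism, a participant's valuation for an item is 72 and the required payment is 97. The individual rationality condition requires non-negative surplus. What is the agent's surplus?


Step 1: Surplus = value - payment = 72 - 97 = -25
Step 2: IR is violated (surplus < 0)

-25


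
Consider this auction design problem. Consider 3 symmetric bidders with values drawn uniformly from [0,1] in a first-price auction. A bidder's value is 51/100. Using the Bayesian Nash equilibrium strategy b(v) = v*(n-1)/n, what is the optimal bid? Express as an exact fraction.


Step 1: The symmetric BNE bidding function is b(v) = v * (n-1) / n
Step 2: Substitute v = 51/100 and n = 3
Step 3: b = 51/100 * 2/3
Step 4: b = 17/50

17/50


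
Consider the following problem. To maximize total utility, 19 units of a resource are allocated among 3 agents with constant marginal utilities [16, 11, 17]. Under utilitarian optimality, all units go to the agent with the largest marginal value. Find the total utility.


Step 1: The marginal utilities are [16, 11, 17]
Step 2: The highest marginal utility is 17
Step 3: All 19 units go to that agent
Step 4: Total utility = 17 * 19 = 323

323


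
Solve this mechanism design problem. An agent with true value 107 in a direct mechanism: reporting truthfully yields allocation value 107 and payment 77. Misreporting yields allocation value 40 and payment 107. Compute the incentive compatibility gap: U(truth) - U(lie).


Step 1: U(truth) = value - payment = 107 - 77 = 30
Step 2: U(lie) = allocation - payment = 40 - 107 = -67
Step 3: IC gap = 30 - (-67) = 97

97


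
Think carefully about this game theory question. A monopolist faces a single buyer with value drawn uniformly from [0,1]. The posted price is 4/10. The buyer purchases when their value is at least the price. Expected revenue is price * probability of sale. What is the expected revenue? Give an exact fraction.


Step 1: Posted price r = 2/5, value support [0,1]
Step 2: P(v >= r) = (1 - 2/5)/1 = 3/5
Step 3: Expected revenue = r * P(v >= r) = 2/5 * 3/5
Step 4: Revenue = 6/25

6/25


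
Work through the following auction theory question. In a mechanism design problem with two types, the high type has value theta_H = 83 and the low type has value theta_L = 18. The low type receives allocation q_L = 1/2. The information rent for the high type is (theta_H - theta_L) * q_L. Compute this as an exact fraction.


Step 1: theta_H - theta_L = 83 - 18 = 65
Step 2: Information rent = (theta_H - theta_L) * q_L
Step 3: = 65 * 1/2
Step 4: = 65/2

65/2


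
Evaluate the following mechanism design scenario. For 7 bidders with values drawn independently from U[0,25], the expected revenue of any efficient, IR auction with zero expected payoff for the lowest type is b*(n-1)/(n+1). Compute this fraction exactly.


Step 1: By Revenue Equivalence, expected revenue = b*(n-1)/(n+1)
Step 2: Substituting n = 7, b = 25
Step 3: Revenue = 25*(7-1)/(7+1) = 25*6/8
Step 4: Revenue = 150/8 = 75/4

75/4


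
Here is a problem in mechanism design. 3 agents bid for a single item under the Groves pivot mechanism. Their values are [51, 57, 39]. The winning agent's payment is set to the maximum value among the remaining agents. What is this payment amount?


Step 1: The efficient winner is agent 1 with value 57
Step 2: Other agents' values: [51, 39]
Step 3: Pivot payment = max(others) = 51
Step 4: The winner pays 51

51


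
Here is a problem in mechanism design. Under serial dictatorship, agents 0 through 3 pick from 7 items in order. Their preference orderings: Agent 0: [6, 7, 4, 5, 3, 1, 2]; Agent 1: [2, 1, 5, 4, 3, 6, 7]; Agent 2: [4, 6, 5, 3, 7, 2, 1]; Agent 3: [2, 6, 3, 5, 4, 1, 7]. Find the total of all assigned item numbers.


Step 1: Agent 0 picks item 6
Step 2: Agent 1 picks item 2
Step 3: Agent 2 picks item 4
Step 4: Agent 3 picks item 3
Step 5: Sum = 6 + 2 + 4 + 3 = 15

15


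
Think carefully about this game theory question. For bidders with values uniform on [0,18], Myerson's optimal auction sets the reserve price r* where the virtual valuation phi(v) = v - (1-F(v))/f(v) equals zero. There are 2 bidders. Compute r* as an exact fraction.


Step 1: For U[0,18], F(v) = v/18 and f(v) = 1/18
Step 2: phi(v) = v - (1 - v/18)/(1/18) = v - (18 - v) = 2v - 18
Step 3: Set phi(r*) = 0: 2r* - 18 = 0
Step 4: r* = 18/2 = 9 (the number of bidders n = 2 does not enter)

9


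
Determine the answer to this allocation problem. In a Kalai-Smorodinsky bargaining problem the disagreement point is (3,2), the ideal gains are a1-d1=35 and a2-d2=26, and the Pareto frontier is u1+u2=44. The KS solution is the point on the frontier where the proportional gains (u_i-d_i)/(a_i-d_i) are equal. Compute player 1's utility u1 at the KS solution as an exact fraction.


Step 1: At the KS point, (u1-d1)/r1 = (u2-d2)/r2 = t and u1+u2 = 44
Step 2: u1 = d1 + r1*t and u2 = d2 + r2*t, so (d1 + r1*t) + (d2 + r2*t) = 44
Step 3: t = (44 - 3 - 2)/(35 + 26) = 39/61
Step 4: u1 = d1 + r1*t = 3 + 35 * 39/61 = 1548/61
Step 5: (Check: u2 = d2 + r2*t = 1136/61; u1+u2 = 1548/61 + 1136/61 = 44, on the frontier.)

1548/61


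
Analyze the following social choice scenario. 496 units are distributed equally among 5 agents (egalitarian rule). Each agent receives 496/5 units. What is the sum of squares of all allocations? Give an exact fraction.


Step 1: Each agent's share = 496/5
Step 2: Square of each share = (496/5)^2 = 246016/25
Step 3: Sum of squares = 5 * 246016/25 = 246016/5

246016/5


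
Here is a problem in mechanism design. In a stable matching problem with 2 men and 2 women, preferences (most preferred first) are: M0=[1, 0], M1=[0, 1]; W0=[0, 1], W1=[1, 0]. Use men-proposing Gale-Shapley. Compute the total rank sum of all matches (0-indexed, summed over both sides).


Step 1: Run Gale-Shapley (men propose, women hold best offer):
  M0 proposes to W1; she accepts
  M1 proposes to W0; she accepts
Step 2: Final matching: W0-M1, W1-M0
Step 3: 0-indexed ranks (man's rank of his match, then woman's): 0 + 1 + 0 + 1
Step 4: Total rank sum = 2

2


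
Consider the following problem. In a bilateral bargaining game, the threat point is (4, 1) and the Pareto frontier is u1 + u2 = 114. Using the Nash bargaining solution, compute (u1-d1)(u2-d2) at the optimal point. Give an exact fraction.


Step 1: The Nash solution splits surplus symmetrically above the disagreement point
Step 2: u1 = (total + d1 - d2)/2 = (114 + 4 - 1)/2 = 117/2
Step 3: u2 = (total - d1 + d2)/2 = (114 - 4 + 1)/2 = 111/2
Step 4: Nash product = (117/2 - 4) * (111/2 - 1)
Step 5: = 109/2 * 109/2 = 11881/4

11881/4


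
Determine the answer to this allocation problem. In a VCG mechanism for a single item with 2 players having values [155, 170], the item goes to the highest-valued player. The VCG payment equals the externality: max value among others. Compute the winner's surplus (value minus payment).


Step 1: The winner is the agent with the highest value: agent 1 with value 170
Step 2: Values of other agents: [155]
Step 3: VCG payment = max of others' values = 155
Step 4: Surplus = 170 - 155 = 15

15


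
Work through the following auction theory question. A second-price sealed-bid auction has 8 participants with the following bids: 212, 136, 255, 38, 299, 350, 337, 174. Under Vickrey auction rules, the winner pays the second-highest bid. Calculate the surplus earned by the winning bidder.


Step 1: Sort bids in descending order: 350, 337, 299, 255, 212, 174, 136, 38
Step 2: The winning bid is the highest: 350
Step 3: The payment equals the second-highest bid: 337
Step 4: Surplus = winner's bid - payment = 350 - 337 = 13

13


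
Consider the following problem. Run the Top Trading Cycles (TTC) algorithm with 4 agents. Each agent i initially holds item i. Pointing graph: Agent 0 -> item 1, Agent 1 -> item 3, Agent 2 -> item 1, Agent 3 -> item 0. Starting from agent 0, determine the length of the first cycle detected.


Step 1: Trace the pointer graph from agent 0: 0 -> 1 -> 3 -> 0
Step 2: A cycle is detected when we revisit agent 0
Step 3: The cycle is: 0 -> 1 -> 3 -> 0
Step 4: Cycle length = 3

3


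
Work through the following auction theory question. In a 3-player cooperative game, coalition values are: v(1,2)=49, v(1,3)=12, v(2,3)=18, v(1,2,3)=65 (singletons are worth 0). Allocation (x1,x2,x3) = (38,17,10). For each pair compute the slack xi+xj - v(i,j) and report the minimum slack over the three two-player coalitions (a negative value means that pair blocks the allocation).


Step 1: Slack for coalition (1,2): x1+x2 - v12 = 55 - 49 = 6
Step 2: Slack for coalition (1,3): x1+x3 - v13 = 48 - 12 = 36
Step 3: Slack for coalition (2,3): x2+x3 - v23 = 27 - 18 = 9
Step 4: Minimum slack = min(6, 36, 9) = 6, attained by (1,2); no pair can gain by deviating, so the allocation is in the core

6


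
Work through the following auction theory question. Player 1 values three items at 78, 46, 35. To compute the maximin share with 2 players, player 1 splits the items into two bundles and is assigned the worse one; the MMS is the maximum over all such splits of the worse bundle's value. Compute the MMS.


Step 1: Item values = 78, 46, 35
Step 2: Enumerate all 2-bundle partitions and take the smaller bundle:
  Partition 1: {78} vs {46,35} -> bundles 78, 81; min = 78
  Partition 2: {46} vs {78,35} -> bundles 46, 113; min = 46
  Partition 3: {35} vs {78,46} -> bundles 35, 124; min = 35
Step 3: MMS = max(78, 46, 35) = 78

78


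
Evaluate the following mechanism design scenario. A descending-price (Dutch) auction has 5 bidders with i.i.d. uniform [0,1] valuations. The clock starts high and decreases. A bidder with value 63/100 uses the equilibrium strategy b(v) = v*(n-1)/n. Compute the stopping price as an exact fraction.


Step 1: Dutch auctions are strategically equivalent to first-price auctions
Step 2: The equilibrium bid is b(v) = v*(n-1)/n
Step 3: b = 63/100 * 4/5
Step 4: b = 63/125

63/125


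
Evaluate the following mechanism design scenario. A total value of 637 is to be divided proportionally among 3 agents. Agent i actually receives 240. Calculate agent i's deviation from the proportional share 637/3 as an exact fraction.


Step 1: Proportional share = 637/3
Step 2: Agent's actual allocation = 240
Step 3: Excess = 240 - 637/3 = 83/3

83/3


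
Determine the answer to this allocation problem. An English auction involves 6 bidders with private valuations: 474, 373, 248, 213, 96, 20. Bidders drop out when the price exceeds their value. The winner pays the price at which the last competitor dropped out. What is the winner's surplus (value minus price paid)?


Step 1: Identify the highest value: 474
Step 2: Identify the second-highest value: 373
Step 3: The final price = second-highest value = 373
Step 4: Surplus = 474 - 373 = 101

101


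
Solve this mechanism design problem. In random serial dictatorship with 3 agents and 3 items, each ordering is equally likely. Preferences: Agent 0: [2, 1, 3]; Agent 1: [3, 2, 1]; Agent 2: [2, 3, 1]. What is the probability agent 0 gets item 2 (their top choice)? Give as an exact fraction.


Step 1: Agent 0 wants item 2
Step 2: There are 6 possible orderings of agents
Step 3: In 3 orderings, agent 0 gets item 2
Step 4: Probability = 3/6 = 1/2

1/2


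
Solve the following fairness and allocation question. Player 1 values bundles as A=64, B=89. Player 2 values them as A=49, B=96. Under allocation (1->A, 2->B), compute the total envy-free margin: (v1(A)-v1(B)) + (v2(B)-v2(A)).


Step 1: Player 1's margin = v1(A) - v1(B) = 64 - 89 = -25
Step 2: Player 2's margin = v2(B) - v2(A) = 96 - 49 = 47
Step 3: Total margin = -25 + 47 = 22

22


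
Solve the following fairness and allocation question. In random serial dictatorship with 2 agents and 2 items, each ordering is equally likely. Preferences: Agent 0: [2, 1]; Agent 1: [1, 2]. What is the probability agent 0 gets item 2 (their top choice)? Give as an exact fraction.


Step 1: Agent 0 wants item 2
Step 2: There are 2 possible orderings of agents
Step 3: In 2 orderings, agent 0 gets item 2
Step 4: Probability = 2/2 = 1

1


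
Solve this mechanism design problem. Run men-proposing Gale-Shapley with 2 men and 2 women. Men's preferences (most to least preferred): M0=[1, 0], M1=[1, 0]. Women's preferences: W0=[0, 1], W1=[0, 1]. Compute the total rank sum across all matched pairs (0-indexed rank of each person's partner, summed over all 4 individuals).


Step 1: Run Gale-Shapley (men propose, women hold best offer):
  M0 proposes to W1; she accepts
  M1 proposes to W1; rejected
  M1 proposes to W0; she accepts
Step 2: Final matching: W0-M1, W1-M0
Step 3: 0-indexed ranks (man's rank of his match, then woman's): 1 + 1 + 0 + 0
Step 4: Total rank sum = 2

2


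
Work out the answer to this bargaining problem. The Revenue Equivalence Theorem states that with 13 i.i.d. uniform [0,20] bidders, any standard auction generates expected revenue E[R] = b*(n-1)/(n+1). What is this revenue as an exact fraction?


Step 1: By Revenue Equivalence, expected revenue = b*(n-1)/(n+1)
Step 2: Substituting n = 13, b = 20
Step 3: Revenue = 20*(13-1)/(13+1) = 20*12/14
Step 4: Revenue = 240/14 = 120/7

120/7


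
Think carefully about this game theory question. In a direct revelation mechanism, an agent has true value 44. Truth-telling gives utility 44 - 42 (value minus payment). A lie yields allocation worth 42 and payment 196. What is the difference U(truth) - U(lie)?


Step 1: U(truth) = value - payment = 44 - 42 = 2
Step 2: U(lie) = allocation - payment = 42 - 196 = -154
Step 3: IC gap = 2 - (-154) = 156

156


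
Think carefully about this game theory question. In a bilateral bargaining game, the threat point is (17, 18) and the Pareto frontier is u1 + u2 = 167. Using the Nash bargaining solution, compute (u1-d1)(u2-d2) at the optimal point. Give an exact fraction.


Step 1: The Nash solution splits surplus symmetrically above the disagreement point
Step 2: u1 = (total + d1 - d2)/2 = (167 + 17 - 18)/2 = 83
Step 3: u2 = (total - d1 + d2)/2 = (167 - 17 + 18)/2 = 84
Step 4: Nash product = (83 - 17) * (84 - 18)
Step 5: = 66 * 66 = 4356

4356


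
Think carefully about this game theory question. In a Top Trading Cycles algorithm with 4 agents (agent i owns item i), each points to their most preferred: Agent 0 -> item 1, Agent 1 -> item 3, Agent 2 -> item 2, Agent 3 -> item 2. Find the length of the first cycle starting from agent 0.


Step 1: Trace the pointer graph from agent 0: 0 -> 1 -> 3 -> 2 -> 2
Step 2: A cycle is detected when we revisit agent 2
Step 3: The cycle is: 2 -> 2
Step 4: Cycle length = 1

1


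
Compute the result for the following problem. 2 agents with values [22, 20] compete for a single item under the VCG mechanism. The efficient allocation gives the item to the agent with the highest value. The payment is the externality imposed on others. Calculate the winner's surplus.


Step 1: The winner is the agent with the highest value: agent 0 with value 22
Step 2: Values of other agents: [20]
Step 3: VCG payment = max of others' values = 20
Step 4: Surplus = 22 - 20 = 2

2


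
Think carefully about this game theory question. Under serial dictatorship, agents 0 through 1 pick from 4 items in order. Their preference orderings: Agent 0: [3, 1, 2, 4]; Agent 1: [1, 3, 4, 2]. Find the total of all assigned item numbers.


Step 1: Agent 0 picks item 3
Step 2: Agent 1 picks item 1
Step 3: Sum = 3 + 1 = 4

4


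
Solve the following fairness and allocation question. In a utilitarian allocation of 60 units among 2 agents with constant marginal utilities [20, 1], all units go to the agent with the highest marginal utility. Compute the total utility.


Step 1: The marginal utilities are [20, 1]
Step 2: The highest marginal utility is 20
Step 3: All 60 units go to that agent
Step 4: Total utility = 20 * 60 = 1200

1200


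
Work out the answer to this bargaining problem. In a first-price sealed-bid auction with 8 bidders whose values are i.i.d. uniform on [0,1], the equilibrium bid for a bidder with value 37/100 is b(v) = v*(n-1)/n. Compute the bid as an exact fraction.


Step 1: The symmetric BNE bidding function is b(v) = v * (n-1) / n
Step 2: Substitute v = 37/100 and n = 8
Step 3: b = 37/100 * 7/8
Step 4: b = 259/800

259/800


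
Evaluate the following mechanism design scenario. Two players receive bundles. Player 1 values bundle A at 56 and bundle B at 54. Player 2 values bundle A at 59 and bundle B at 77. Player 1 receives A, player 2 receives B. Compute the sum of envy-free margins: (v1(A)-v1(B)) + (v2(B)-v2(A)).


Step 1: Player 1's margin = v1(A) - v1(B) = 56 - 54 = 2
Step 2: Player 2's margin = v2(B) - v2(A) = 77 - 59 = 18
Step 3: Total margin = 2 + 18 = 20

20


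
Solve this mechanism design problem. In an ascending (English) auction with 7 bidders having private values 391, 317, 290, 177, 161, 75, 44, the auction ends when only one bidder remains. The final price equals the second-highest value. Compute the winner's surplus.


Step 1: Identify the highest value: 391
Step 2: Identify the second-highest value: 317
Step 3: The final price = second-highest value = 317
Step 4: Surplus = 391 - 317 = 74

74


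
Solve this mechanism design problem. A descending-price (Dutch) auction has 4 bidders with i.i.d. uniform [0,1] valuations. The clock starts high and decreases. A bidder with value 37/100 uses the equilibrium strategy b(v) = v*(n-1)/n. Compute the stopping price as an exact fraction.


Step 1: Dutch auctions are strategically equivalent to first-price auctions
Step 2: The equilibrium bid is b(v) = v*(n-1)/n
Step 3: b = 37/100 * 3/4
Step 4: b = 111/400

111/400


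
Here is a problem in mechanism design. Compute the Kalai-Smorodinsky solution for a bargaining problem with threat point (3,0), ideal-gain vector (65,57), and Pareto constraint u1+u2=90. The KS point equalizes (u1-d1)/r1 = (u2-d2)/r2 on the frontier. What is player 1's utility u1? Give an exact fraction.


Step 1: At the KS point, (u1-d1)/r1 = (u2-d2)/r2 = t and u1+u2 = 90
Step 2: u1 = d1 + r1*t and u2 = d2 + r2*t, so (d1 + r1*t) + (d2 + r2*t) = 90
Step 3: t = (90 - 3 - 0)/(65 + 57) = 87/122
Step 4: u1 = d1 + r1*t = 3 + 65 * 87/122 = 6021/122
Step 5: (Check: u2 = d2 + r2*t = 4959/122; u1+u2 = 6021/122 + 4959/122 = 90, on the frontier.)

6021/122


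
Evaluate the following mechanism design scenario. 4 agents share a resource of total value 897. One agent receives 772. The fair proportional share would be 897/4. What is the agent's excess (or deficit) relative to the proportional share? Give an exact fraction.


Step 1: Proportional share = 897/4
Step 2: Agent's actual allocation = 772
Step 3: Excess = 772 - 897/4 = 2191/4

2191/4


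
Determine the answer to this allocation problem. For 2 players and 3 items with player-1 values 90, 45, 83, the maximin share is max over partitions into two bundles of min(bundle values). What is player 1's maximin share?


Step 1: Item values = 90, 45, 83
Step 2: Enumerate all 2-bundle partitions and take the smaller bundle:
  Partition 1: {90} vs {45,83} -> bundles 90, 128; min = 90
  Partition 2: {45} vs {90,83} -> bundles 45, 173; min = 45
  Partition 3: {83} vs {90,45} -> bundles 83, 135; min = 83
Step 3: MMS = max(90, 45, 83) = 90

90


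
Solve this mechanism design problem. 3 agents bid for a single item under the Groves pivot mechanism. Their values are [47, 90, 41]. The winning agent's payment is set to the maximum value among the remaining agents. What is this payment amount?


Step 1: The efficient winner is agent 1 with value 90
Step 2: Other agents' values: [47, 41]
Step 3: Pivot payment = max(others) = 47
Step 4: The winner pays 47

47


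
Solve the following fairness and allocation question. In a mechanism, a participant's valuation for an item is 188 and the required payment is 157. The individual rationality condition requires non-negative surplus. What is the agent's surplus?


Step 1: Surplus = value - payment = 188 - 157 = 31
Step 2: IR is satisfied (surplus >= 0)

31


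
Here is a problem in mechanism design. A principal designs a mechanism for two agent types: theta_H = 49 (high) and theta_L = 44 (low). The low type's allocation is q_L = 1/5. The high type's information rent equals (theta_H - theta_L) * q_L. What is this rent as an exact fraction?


Step 1: theta_H - theta_L = 49 - 44 = 5
Step 2: Information rent = (theta_H - theta_L) * q_L
Step 3: = 5 * 1/5
Step 4: = 1

1


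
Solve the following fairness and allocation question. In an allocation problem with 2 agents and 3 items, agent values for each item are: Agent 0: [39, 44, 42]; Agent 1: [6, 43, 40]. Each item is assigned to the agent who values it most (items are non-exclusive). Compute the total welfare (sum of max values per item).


Step 1: For each item, find the maximum value among all agents.
Step 2: Item 0 -> Agent 0 (value 39)
Step 3: Item 1 -> Agent 0 (value 44)
Step 4: Item 2 -> Agent 0 (value 42)
Step 5: Total welfare = 39 + 44 + 42 = 125

125


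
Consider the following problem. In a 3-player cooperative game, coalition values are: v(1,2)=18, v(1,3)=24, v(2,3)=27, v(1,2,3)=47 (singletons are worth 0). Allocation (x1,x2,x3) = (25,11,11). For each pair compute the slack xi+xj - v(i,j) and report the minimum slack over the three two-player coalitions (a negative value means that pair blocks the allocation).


Step 1: Slack for coalition (1,2): x1+x2 - v12 = 36 - 18 = 18
Step 2: Slack for coalition (1,3): x1+x3 - v13 = 36 - 24 = 12
Step 3: Slack for coalition (2,3): x2+x3 - v23 = 22 - 27 = -5
Step 4: Minimum slack = min(18, 12, -5) = -5, attained by (2,3); coalition (2,3) can block (slack < 0), so the allocation is not in the core

-5


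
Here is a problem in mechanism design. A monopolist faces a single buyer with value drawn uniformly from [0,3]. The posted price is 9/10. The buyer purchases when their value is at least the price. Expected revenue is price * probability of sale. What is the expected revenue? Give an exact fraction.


Step 1: Posted price r = 9/10, value support [0,3]
Step 2: P(v >= r) = (3 - 9/10)/3 = 7/10
Step 3: Expected revenue = r * P(v >= r) = 9/10 * 7/10
Step 4: Revenue = 63/100

63/100


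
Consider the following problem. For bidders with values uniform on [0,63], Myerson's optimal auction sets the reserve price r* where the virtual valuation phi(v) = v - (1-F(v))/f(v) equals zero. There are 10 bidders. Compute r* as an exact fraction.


Step 1: For U[0,63], F(v) = v/63 and f(v) = 1/63
Step 2: phi(v) = v - (1 - v/63)/(1/63) = v - (63 - v) = 2v - 63
Step 3: Set phi(r*) = 0: 2r* - 63 = 0
Step 4: r* = 63/2 (the number of bidders n = 10 does not enter)

63/2


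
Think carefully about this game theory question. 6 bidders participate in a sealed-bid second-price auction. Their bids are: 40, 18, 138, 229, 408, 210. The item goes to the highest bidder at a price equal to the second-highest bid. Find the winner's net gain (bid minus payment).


Step 1: Sort bids in descending order: 408, 229, 210, 138, 40, 18
Step 2: The winning bid is the highest: 408
Step 3: The payment equals the second-highest bid: 229
Step 4: Surplus = winner's bid - payment = 408 - 229 = 179

179


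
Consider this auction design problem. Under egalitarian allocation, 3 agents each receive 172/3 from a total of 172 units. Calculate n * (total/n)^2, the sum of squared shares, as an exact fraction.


Step 1: Each agent's share = 172/3
Step 2: Square of each share = (172/3)^2 = 29584/9
Step 3: Sum of squares = 3 * 29584/9 = 29584/3

29584/3


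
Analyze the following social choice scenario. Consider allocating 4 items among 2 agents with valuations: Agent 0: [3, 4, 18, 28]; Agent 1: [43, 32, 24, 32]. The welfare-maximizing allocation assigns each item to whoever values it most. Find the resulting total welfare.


Step 1: For each item, find the maximum value among all agents.
Step 2: Item 0 -> Agent 1 (value 43)
Step 3: Item 1 -> Agent 1 (value 32)
Step 4: Item 2 -> Agent 1 (value 24)
Step 5: Item 3 -> Agent 1 (value 32)
Step 6: Total welfare = 43 + 32 + 24 + 32 = 131

131


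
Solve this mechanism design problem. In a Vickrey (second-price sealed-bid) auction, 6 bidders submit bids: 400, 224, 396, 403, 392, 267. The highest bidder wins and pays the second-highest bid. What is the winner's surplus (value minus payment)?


Step 1: Sort bids in descending order: 403, 400, 396, 392, 267, 224
Step 2: The winning bid is the highest: 403
Step 3: The payment equals the second-highest bid: 400
Step 4: Surplus = winner's bid - payment = 403 - 400 = 3

3


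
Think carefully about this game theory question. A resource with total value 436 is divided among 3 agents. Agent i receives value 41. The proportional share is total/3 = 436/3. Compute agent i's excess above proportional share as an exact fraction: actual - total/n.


Step 1: Proportional share = 436/3
Step 2: Agent's actual allocation = 41
Step 3: Excess = 41 - 436/3 = -313/3

-313/3


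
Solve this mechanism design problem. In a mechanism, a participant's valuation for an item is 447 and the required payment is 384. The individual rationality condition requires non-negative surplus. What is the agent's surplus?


Step 1: Surplus = value - payment = 447 - 384 = 63
Step 2: IR is satisfied (surplus >= 0)

63


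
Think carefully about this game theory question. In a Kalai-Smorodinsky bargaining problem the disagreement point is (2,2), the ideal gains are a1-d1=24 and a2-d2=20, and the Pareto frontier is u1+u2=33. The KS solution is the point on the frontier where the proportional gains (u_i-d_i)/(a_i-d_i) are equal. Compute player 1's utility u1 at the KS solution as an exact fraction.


Step 1: At the KS point, (u1-d1)/r1 = (u2-d2)/r2 = t and u1+u2 = 33
Step 2: u1 = d1 + r1*t and u2 = d2 + r2*t, so (d1 + r1*t) + (d2 + r2*t) = 33
Step 3: t = (33 - 2 - 2)/(24 + 20) = 29/44
Step 4: u1 = d1 + r1*t = 2 + 24 * 29/44 = 196/11
Step 5: (Check: u2 = d2 + r2*t = 167/11; u1+u2 = 196/11 + 167/11 = 33, on the frontier.)

196/11
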